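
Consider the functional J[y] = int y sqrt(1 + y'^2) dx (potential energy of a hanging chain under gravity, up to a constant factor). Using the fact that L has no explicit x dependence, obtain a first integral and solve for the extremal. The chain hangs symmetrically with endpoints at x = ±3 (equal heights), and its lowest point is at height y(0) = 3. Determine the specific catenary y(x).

The Lagrangian L(y, y') = y sqrt(1 + y'^2) has no explicit x dependence, so the Beltrami identity applies:
    L − y' ∂L/∂y' = C.
Compute ∂L/∂y' = y · y' / sqrt(1 + y'^2). Then
    L − y' ∂L/∂y'
    = y sqrt(1 + y'^2) − y · y'^2 / sqrt(1 + y'^2)
    = y (1 + y'^2 − y'^2) / sqrt(1 + y'^2)
    = y / sqrt(1 + y'^2) = C.
Squaring gives y^2 = C^2 (1 + y'^2), i.e.
    y'^2 = y^2 / C^2 − 1.
Separating variables,
    dy / sqrt(y^2 − C^2) = dx / C,
and integrating gives arccosh(y / C) = (x − a)/C, so
    y(x) = C cosh((x − a)/C),
the catenary. The constants C and a are fixed by the two endpoint conditions (and, for the hanging-chain problem, the length constraint selects C).
Now fit the given data. The endpoints x = ±3 are symmetric at equal height, so the catenary is even about its minimum: a = 0 and y(x) = C cosh(x/C). The lowest point is y(0) = C cosh(0) = C, and we are told y(0) = 3, so C = 3. Therefore
    y(x) = 3 cosh(x/3),
and at the endpoints
    y(±3) = 3 cosh(3/3).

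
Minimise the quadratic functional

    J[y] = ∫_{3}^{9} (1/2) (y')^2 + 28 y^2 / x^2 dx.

The Lagrangian is L = (1/2) (y')^2 + 28 y^2 / x^2.
Compute ∂L/∂y = 56y/x^2, ∂L/∂y' = y'.
The Euler-Lagrange equation d/dx(∂L/∂y') − ∂L/∂y = 0 reduces to
    y'' − 56/x^2 · y = 0  (x > 0).
Its general solution is
    y(x) = A x^8 + B x^(-7),
with A, B fixed by the endpoint conditions.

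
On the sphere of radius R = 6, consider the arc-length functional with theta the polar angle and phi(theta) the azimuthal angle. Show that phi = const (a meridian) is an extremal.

On the sphere of radius R = 6 with spherical coordinates (θ, φ), the induced metric is
    ds^2 = 36(dθ^2 + sin^2(θ) dφ^2).
Using θ as the parameter, the arc-length functional becomes
    J[φ] = ∫ 6 sqrt(1 + sin^2(θ) (dφ/dθ)^2) dθ.
So L = 6 sqrt(1 + sin^2(θ) φ'^2). Compute
    ∂L/∂φ = 0  (L has no explicit φ dependence),
    ∂L/∂φ' = 6 sin^2(θ) φ' / sqrt(1 + sin^2(θ) φ'^2).
For the candidate φ(θ) = c (constant), φ' = 0, so ∂L/∂φ' evaluated along the candidate vanishes, and ∂L/∂φ is identically zero. Hence
    d/dθ(∂L/∂φ') − ∂L/∂φ = 0
is satisfied. Therefore meridians φ = const are extremals of arc length — they are geodesics on the sphere.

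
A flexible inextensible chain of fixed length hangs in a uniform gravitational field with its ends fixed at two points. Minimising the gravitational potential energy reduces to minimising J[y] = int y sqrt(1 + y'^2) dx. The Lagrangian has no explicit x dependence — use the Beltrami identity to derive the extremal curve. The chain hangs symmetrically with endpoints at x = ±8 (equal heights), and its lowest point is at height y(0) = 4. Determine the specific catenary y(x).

The Lagrangian L(y, y') = y sqrt(1 + y'^2) has no explicit x dependence, so the Beltrami identity applies:
    L − y' ∂L/∂y' = C.
Compute ∂L/∂y' = y · y' / sqrt(1 + y'^2). Then
    L − y' ∂L/∂y'
    = y sqrt(1 + y'^2) − y · y'^2 / sqrt(1 + y'^2)
    = y (1 + y'^2 − y'^2) / sqrt(1 + y'^2)
    = y / sqrt(1 + y'^2) = C.
Squaring gives y^2 = C^2 (1 + y'^2), i.e.
    y'^2 = y^2 / C^2 − 1.
Separating variables,
    dy / sqrt(y^2 − C^2) = dx / C,
and integrating gives arccosh(y / C) = (x − a)/C, so
    y(x) = C cosh((x − a)/C),
the catenary. The constants C and a are fixed by the two endpoint conditions (and, for the hanging-chain problem, the length constraint selects C).
Now fit the given data. The endpoints x = ±8 are symmetric at equal height, so the catenary is even about its minimum: a = 0 and y(x) = C cosh(x/C). The lowest point is y(0) = C cosh(0) = C, and we are told y(0) = 4, so C = 4. Therefore
    y(x) = 4 cosh(x/4),
and at the endpoints
    y(±8) = 4 cosh(8/4).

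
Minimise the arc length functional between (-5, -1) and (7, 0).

Arc-length functional: J[y] = ∫ sqrt(1 + (y')^2) dx.
Lagrangian L = sqrt(1 + (y')^2) has no explicit y dependence, so ∂L/∂y = 0 and the Euler-Lagrange equation gives
    d/dx( y' / sqrt(1 + (y')^2) ) = 0  ⇒  y' / sqrt(1 + (y')^2) = const.
Hence y' is constant, so y(x) is affine.
Fitting the endpoints (-5, -1) and (7, 0):
    slope m = (0 − (-1)) / (7 − (-5)) = 1/12,
    intercept c = (-1) − m·(-5) = -7/12.
Extremal: y(x) = (1/12) x - 7/12.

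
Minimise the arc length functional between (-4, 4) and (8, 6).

Arc-length functional: J[y] = ∫ sqrt(1 + (y')^2) dx.
Lagrangian L = sqrt(1 + (y')^2) has no explicit y dependence, so ∂L/∂y = 0 and the Euler-Lagrange equation gives
    d/dx( y' / sqrt(1 + (y')^2) ) = 0  ⇒  y' / sqrt(1 + (y')^2) = const.
Hence y' is constant, so y(x) is affine.
Fitting the endpoints (-4, 4) and (8, 6):
    slope m = (6 − 4) / (8 − (-4)) = 1/6,
    intercept c = 4 − m·(-4) = 14/3.
Extremal: y(x) = (1/6) x + 14/3.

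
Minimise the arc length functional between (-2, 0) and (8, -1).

Arc-length functional: J[y] = ∫ sqrt(1 + (y')^2) dx.
Lagrangian L = sqrt(1 + (y')^2) has no explicit y dependence, so ∂L/∂y = 0 and the Euler-Lagrange equation gives
    d/dx( y' / sqrt(1 + (y')^2) ) = 0  ⇒  y' / sqrt(1 + (y')^2) = const.
Hence y' is constant, so y(x) is affine.
Fitting the endpoints (-2, 0) and (8, -1):
    slope m = ((-1) − 0) / (8 − (-2)) = -1/10,
    intercept c = 0 − m·(-2) = -1/5.
Extremal: y(x) = (-1/10) x - 1/5.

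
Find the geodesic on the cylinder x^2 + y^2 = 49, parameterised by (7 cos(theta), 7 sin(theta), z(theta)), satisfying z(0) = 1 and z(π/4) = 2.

Parameterise the cylinder of radius R = 7 as
    r(θ) = (7 cos θ, 7 sin θ, z(θ)).
The arc-length element is
    ds = sqrt(49 + (dz/dθ)^2) dθ,
so the Lagrangian is L = sqrt(49 + z'^2).
L depends on z' only, not on z or θ, so ∂L/∂z = 0 and
    ∂L/∂z' = z' / sqrt(49 + z'^2).
The Euler-Lagrange equation gives
    d/dθ( z' / sqrt(49 + z'^2) ) = 0,
so z' is constant. Integrating once:
    z(θ) = a θ + b,
a helix on the cylinder (a straight line when the cylinder is unrolled). The constants a, b are determined by the endpoint conditions.
With endpoint conditions z(0) = 1 and z(π/4) = 2: from z(0) = b we get b = 1, and a·π/4 + 1 = 2 gives a = 4/π, so
    z(θ) = (4/π) θ + 1.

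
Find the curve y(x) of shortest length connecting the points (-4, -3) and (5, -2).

Arc-length functional: J[y] = ∫ sqrt(1 + (y')^2) dx.
Lagrangian L = sqrt(1 + (y')^2) has no explicit y dependence, so ∂L/∂y = 0 and the Euler-Lagrange equation gives
    d/dx( y' / sqrt(1 + (y')^2) ) = 0  ⇒  y' / sqrt(1 + (y')^2) = const.
Hence y' is constant, so y(x) is affine.
Fitting the endpoints (-4, -3) and (5, -2):
    slope m = ((-2) − (-3)) / (5 − (-4)) = 1/9,
    intercept c = (-3) − m·(-4) = -23/9.
Extremal: y(x) = (1/9) x - 23/9.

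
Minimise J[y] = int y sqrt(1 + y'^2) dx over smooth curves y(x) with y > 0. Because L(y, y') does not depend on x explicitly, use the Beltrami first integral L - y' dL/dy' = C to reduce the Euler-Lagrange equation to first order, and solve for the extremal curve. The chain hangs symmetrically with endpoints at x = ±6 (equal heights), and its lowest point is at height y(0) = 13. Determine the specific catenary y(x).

The Lagrangian L(y, y') = y sqrt(1 + y'^2) has no explicit x dependence, so the Beltrami identity applies:
    L − y' ∂L/∂y' = C.
Compute ∂L/∂y' = y · y' / sqrt(1 + y'^2). Then
    L − y' ∂L/∂y'
    = y sqrt(1 + y'^2) − y · y'^2 / sqrt(1 + y'^2)
    = y (1 + y'^2 − y'^2) / sqrt(1 + y'^2)
    = y / sqrt(1 + y'^2) = C.
Squaring gives y^2 = C^2 (1 + y'^2), i.e.
    y'^2 = y^2 / C^2 − 1.
Separating variables,
    dy / sqrt(y^2 − C^2) = dx / C,
and integrating gives arccosh(y / C) = (x − a)/C, so
    y(x) = C cosh((x − a)/C),
the catenary. The constants C and a are fixed by the two endpoint conditions (and, for the hanging-chain problem, the length constraint selects C).
Now fit the given data. The endpoints x = ±6 are symmetric at equal height, so the catenary is even about its minimum: a = 0 and y(x) = C cosh(x/C). The lowest point is y(0) = C cosh(0) = C, and we are told y(0) = 13, so C = 13. Therefore
    y(x) = 13 cosh(x/13),
and at the endpoints
    y(±6) = 13 cosh(6/13).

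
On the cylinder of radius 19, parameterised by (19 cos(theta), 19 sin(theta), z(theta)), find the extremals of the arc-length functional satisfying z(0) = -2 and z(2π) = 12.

Parameterise the cylinder of radius R = 19 as
    r(θ) = (19 cos θ, 19 sin θ, z(θ)).
The arc-length element is
    ds = sqrt(361 + (dz/dθ)^2) dθ,
so the Lagrangian is L = sqrt(361 + z'^2).
L depends on z' only, not on z or θ, so ∂L/∂z = 0 and
    ∂L/∂z' = z' / sqrt(361 + z'^2).
The Euler-Lagrange equation gives
    d/dθ( z' / sqrt(361 + z'^2) ) = 0,
so z' is constant. Integrating once:
    z(θ) = a θ + b,
a helix on the cylinder (a straight line when the cylinder is unrolled). The constants a, b are determined by the endpoint conditions.
With endpoint conditions z(0) = -2 and z(2π) = 12: from z(0) = b we get b = -2, and a·2π + -2 = 12 gives a = 7/π, so
    z(θ) = (7/π) θ − 2.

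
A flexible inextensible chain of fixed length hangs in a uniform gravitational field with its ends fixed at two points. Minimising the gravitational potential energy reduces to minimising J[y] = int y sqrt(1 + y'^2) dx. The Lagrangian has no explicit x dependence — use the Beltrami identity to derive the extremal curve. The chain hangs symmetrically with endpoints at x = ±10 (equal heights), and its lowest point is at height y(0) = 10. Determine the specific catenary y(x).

The Lagrangian L(y, y') = y sqrt(1 + y'^2) has no explicit x dependence, so the Beltrami identity applies:
    L − y' ∂L/∂y' = C.
Compute ∂L/∂y' = y · y' / sqrt(1 + y'^2). Then
    L − y' ∂L/∂y'
    = y sqrt(1 + y'^2) − y · y'^2 / sqrt(1 + y'^2)
    = y (1 + y'^2 − y'^2) / sqrt(1 + y'^2)
    = y / sqrt(1 + y'^2) = C.
Squaring gives y^2 = C^2 (1 + y'^2), i.e.
    y'^2 = y^2 / C^2 − 1.
Separating variables,
    dy / sqrt(y^2 − C^2) = dx / C,
and integrating gives arccosh(y / C) = (x − a)/C, so
    y(x) = C cosh((x − a)/C),
the catenary. The constants C and a are fixed by the two endpoint conditions (and, for the hanging-chain problem, the length constraint selects C).
Now fit the given data. The endpoints x = ±10 are symmetric at equal height, so the catenary is even about its minimum: a = 0 and y(x) = C cosh(x/C). The lowest point is y(0) = C cosh(0) = C, and we are told y(0) = 10, so C = 10. Therefore
    y(x) = 10 cosh(x/10),
and at the endpoints
    y(±10) = 10 cosh(10/10).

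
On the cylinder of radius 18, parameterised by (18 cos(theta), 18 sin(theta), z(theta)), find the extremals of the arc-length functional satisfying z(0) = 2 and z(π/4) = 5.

Parameterise the cylinder of radius R = 18 as
    r(θ) = (18 cos θ, 18 sin θ, z(θ)).
The arc-length element is
    ds = sqrt(324 + (dz/dθ)^2) dθ,
so the Lagrangian is L = sqrt(324 + z'^2).
L depends on z' only, not on z or θ, so ∂L/∂z = 0 and
    ∂L/∂z' = z' / sqrt(324 + z'^2).
The Euler-Lagrange equation gives
    d/dθ( z' / sqrt(324 + z'^2) ) = 0,
so z' is constant. Integrating once:
    z(θ) = a θ + b,
a helix on the cylinder (a straight line when the cylinder is unrolled). The constants a, b are determined by the endpoint conditions.
With endpoint conditions z(0) = 2 and z(π/4) = 5: from z(0) = b we get b = 2, and a·π/4 + 2 = 5 gives a = 12/π, so
    z(θ) = (12/π) θ + 2.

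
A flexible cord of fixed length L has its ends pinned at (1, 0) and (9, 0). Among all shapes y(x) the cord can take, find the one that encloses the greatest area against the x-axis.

Set up the augmented Lagrangian using a multiplier λ for the length constraint:
    F(y, y') = y − λ sqrt(1 + y'^2).
F has no explicit x dependence, so the Beltrami identity yields a first integral
    F − y' ∂F/∂y' = C.
Compute ∂F/∂y' = −λ y' / sqrt(1 + y'^2). Then
    y − λ sqrt(1 + y'^2) + λ y'^2 / sqrt(1 + y'^2) = C
    ⇒  y − λ / sqrt(1 + y'^2) = C.
Solving for y' and integrating gives
    (x − a)^2 + (y − b)^2 = λ^2,
a circular arc of radius λ. The constants a, b are determined by the endpoint conditions y(1) = y(9) = 0, and λ is fixed implicitly by the length constraint
    ∫_{1}^{9} sqrt(1 + y'^2) dx = L.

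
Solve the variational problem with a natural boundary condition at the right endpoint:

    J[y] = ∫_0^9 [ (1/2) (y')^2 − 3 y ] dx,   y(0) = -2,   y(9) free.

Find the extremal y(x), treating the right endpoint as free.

The Lagrangian L = (1/2) (y')^2 − 3 y gives
    ∂L/∂y = −3,   ∂L/∂y' = y'.
Euler-Lagrange: d/dx(y') − (−3) = 0, i.e. y'' + 3 = 0, so
    y(x) = −(3/2) x^2 + C1 x + C2.
Fixed left endpoint y(0) = -2 ⇒ C2 = -2.
The right endpoint x = 9 is free, so the natural (transversality) condition is ∂L/∂y' |_{x=9} = 0, i.e. y'(9) = 0.
Compute y'(x) = −3 x + C1, so y'(9) = −27 + C1 = 0 ⇒ C1 = 27.
Therefore the extremal is
    y(x) = −(3/2) x^2 + 27 x − 2.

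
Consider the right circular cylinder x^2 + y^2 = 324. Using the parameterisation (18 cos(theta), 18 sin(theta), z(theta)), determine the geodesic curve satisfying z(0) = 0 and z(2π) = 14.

Parameterise the cylinder of radius R = 18 as
    r(θ) = (18 cos θ, 18 sin θ, z(θ)).
The arc-length element is
    ds = sqrt(324 + (dz/dθ)^2) dθ,
so the Lagrangian is L = sqrt(324 + z'^2).
L depends on z' only, not on z or θ, so ∂L/∂z = 0 and
    ∂L/∂z' = z' / sqrt(324 + z'^2).
The Euler-Lagrange equation gives
    d/dθ( z' / sqrt(324 + z'^2) ) = 0,
so z' is constant. Integrating once:
    z(θ) = a θ + b,
a helix on the cylinder (a straight line when the cylinder is unrolled). The constants a, b are determined by the endpoint conditions.
With endpoint conditions z(0) = 0 and z(2π) = 14: from z(0) = b we get b = 0, and a·2π + 0 = 14 gives a = 7/π, so
    z(θ) = (7/π) θ.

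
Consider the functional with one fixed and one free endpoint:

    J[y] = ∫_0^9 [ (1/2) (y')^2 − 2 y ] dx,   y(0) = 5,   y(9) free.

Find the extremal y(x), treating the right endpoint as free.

The Lagrangian L = (1/2) (y')^2 − 2 y gives
    ∂L/∂y = −2,   ∂L/∂y' = y'.
Euler-Lagrange: d/dx(y') − (−2) = 0, i.e. y'' + 2 = 0, so
    y(x) = −(2/2) x^2 + C1 x + C2.
Fixed left endpoint y(0) = 5 ⇒ C2 = 5.
The right endpoint x = 9 is free, so the natural (transversality) condition is ∂L/∂y' |_{x=9} = 0, i.e. y'(9) = 0.
Compute y'(x) = −2 x + C1, so y'(9) = −18 + C1 = 0 ⇒ C1 = 18.
Therefore the extremal is
    y(x) = −x^2 + 18 x + 5.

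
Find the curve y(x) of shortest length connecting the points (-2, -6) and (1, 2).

Arc-length functional: J[y] = ∫ sqrt(1 + (y')^2) dx.
Lagrangian L = sqrt(1 + (y')^2) has no explicit y dependence, so ∂L/∂y = 0 and the Euler-Lagrange equation gives
    d/dx( y' / sqrt(1 + (y')^2) ) = 0  ⇒  y' / sqrt(1 + (y')^2) = const.
Hence y' is constant, so y(x) is affine.
Fitting the endpoints (-2, -6) and (1, 2):
    slope m = (2 − (-6)) / (1 − (-2)) = 8/3,
    intercept c = (-6) − m·(-2) = -2/3.
Extremal: y(x) = (8/3) x - 2/3.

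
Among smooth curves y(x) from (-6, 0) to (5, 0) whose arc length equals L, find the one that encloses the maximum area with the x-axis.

Set up the augmented Lagrangian using a multiplier λ for the length constraint:
    F(y, y') = y − λ sqrt(1 + y'^2).
F has no explicit x dependence, so the Beltrami identity yields a first integral
    F − y' ∂F/∂y' = C.
Compute ∂F/∂y' = −λ y' / sqrt(1 + y'^2). Then
    y − λ sqrt(1 + y'^2) + λ y'^2 / sqrt(1 + y'^2) = C
    ⇒  y − λ / sqrt(1 + y'^2) = C.
Solving for y' and integrating gives
    (x − a)^2 + (y − b)^2 = λ^2,
a circular arc of radius λ. The constants a, b are determined by the endpoint conditions y(-6) = y(5) = 0, and λ is fixed implicitly by the length constraint
    ∫_{-6}^{5} sqrt(1 + y'^2) dx = L.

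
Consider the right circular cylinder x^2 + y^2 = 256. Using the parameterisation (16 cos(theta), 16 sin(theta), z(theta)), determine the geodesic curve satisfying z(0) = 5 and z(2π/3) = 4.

Parameterise the cylinder of radius R = 16 as
    r(θ) = (16 cos θ, 16 sin θ, z(θ)).
The arc-length element is
    ds = sqrt(256 + (dz/dθ)^2) dθ,
so the Lagrangian is L = sqrt(256 + z'^2).
L depends on z' only, not on z or θ, so ∂L/∂z = 0 and
    ∂L/∂z' = z' / sqrt(256 + z'^2).
The Euler-Lagrange equation gives
    d/dθ( z' / sqrt(256 + z'^2) ) = 0,
so z' is constant. Integrating once:
    z(θ) = a θ + b,
a helix on the cylinder (a straight line when the cylinder is unrolled). The constants a, b are determined by the endpoint conditions.
With endpoint conditions z(0) = 5 and z(2π/3) = 4: from z(0) = b we get b = 5, and a·2π/3 + 5 = 4 gives a = -3/(2π), so
    z(θ) = (-3/(2π)) θ + 5.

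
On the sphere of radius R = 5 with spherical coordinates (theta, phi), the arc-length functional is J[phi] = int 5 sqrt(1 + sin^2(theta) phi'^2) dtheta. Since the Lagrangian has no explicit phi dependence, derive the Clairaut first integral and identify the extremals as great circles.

On the sphere of radius R = 5 with spherical coordinates (θ, φ), the induced metric is
    ds^2 = 25(dθ^2 + sin^2(θ) dφ^2).
Parameterise by θ; the arc-length functional is
    J[φ] = ∫ 5 sqrt(1 + sin^2(θ) (dφ/dθ)^2) dθ,
so L = 5 sqrt(1 + sin^2(θ) φ'^2). Compute
    ∂L/∂φ = 0  (L has no explicit φ dependence),
    ∂L/∂φ' = 5 sin^2(θ) φ' / sqrt(1 + sin^2(θ) φ'^2).
Since ∂L/∂φ = 0, the Euler-Lagrange equation
    d/dθ(∂L/∂φ') − ∂L/∂φ = 0
reduces to d/dθ(∂L/∂φ') = 0, i.e. the momentum conjugate to φ is conserved:
    5 sin^2(θ) φ' / sqrt(1 + sin^2(θ) φ'^2) = C.
The overall factor of 5 is constant, so dividing through gives Clairaut's relation sin^2(θ) φ' / sqrt(1 + sin^2(θ) φ'^2) = C' (with C' = C/5). Solving for φ' and integrating gives the great-circle family
    cot(θ) = A cos(φ − φ_0),
i.e. the intersection of the sphere with a plane through the origin. The two constants A and φ_0 (equivalently C and one phase) are fixed by the two endpoint conditions.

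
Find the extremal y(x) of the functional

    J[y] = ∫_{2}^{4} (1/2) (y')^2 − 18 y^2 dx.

The Lagrangian is L = (1/2) (y')^2 − 18 y^2.
Compute ∂L/∂y = -36y, ∂L/∂y' = y'.
The Euler-Lagrange equation d/dx(∂L/∂y') − ∂L/∂y = 0 reduces to
    y'' + 36 y = 0.
Its general solution is
    y(x) = A sin(6x) + B cos(6x),
with A, B fixed by the endpoint conditions.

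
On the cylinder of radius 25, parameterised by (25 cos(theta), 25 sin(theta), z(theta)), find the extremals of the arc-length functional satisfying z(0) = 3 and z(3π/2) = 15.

Parameterise the cylinder of radius R = 25 as
    r(θ) = (25 cos θ, 25 sin θ, z(θ)).
The arc-length element is
    ds = sqrt(625 + (dz/dθ)^2) dθ,
so the Lagrangian is L = sqrt(625 + z'^2).
L depends on z' only, not on z or θ, so ∂L/∂z = 0 and
    ∂L/∂z' = z' / sqrt(625 + z'^2).
The Euler-Lagrange equation gives
    d/dθ( z' / sqrt(625 + z'^2) ) = 0,
so z' is constant. Integrating once:
    z(θ) = a θ + b,
a helix on the cylinder (a straight line when the cylinder is unrolled). The constants a, b are determined by the endpoint conditions.
With endpoint conditions z(0) = 3 and z(3π/2) = 15: from z(0) = b we get b = 3, and a·3π/2 + 3 = 15 gives a = 8/π, so
    z(θ) = (8/π) θ + 3.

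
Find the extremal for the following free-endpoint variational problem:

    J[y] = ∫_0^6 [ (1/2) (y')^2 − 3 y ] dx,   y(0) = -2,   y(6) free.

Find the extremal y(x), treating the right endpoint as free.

The Lagrangian L = (1/2) (y')^2 − 3 y gives
    ∂L/∂y = −3,   ∂L/∂y' = y'.
Euler-Lagrange: d/dx(y') − (−3) = 0, i.e. y'' + 3 = 0, so
    y(x) = −(3/2) x^2 + C1 x + C2.
Fixed left endpoint y(0) = -2 ⇒ C2 = -2.
The right endpoint x = 6 is free, so the natural (transversality) condition is ∂L/∂y' |_{x=6} = 0, i.e. y'(6) = 0.
Compute y'(x) = −3 x + C1, so y'(6) = −18 + C1 = 0 ⇒ C1 = 18.
Therefore the extremal is
    y(x) = −(3/2) x^2 + 18 x − 2.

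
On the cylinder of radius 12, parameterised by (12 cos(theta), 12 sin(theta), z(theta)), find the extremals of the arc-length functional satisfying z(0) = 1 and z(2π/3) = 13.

Parameterise the cylinder of radius R = 12 as
    r(θ) = (12 cos θ, 12 sin θ, z(θ)).
The arc-length element is
    ds = sqrt(144 + (dz/dθ)^2) dθ,
so the Lagrangian is L = sqrt(144 + z'^2).
L depends on z' only, not on z or θ, so ∂L/∂z = 0 and
    ∂L/∂z' = z' / sqrt(144 + z'^2).
The Euler-Lagrange equation gives
    d/dθ( z' / sqrt(144 + z'^2) ) = 0,
so z' is constant. Integrating once:
    z(θ) = a θ + b,
a helix on the cylinder (a straight line when the cylinder is unrolled). The constants a, b are determined by the endpoint conditions.
With endpoint conditions z(0) = 1 and z(2π/3) = 13: from z(0) = b we get b = 1, and a·2π/3 + 1 = 13 gives a = 18/π, so
    z(θ) = (18/π) θ + 1.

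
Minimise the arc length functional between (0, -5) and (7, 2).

Arc-length functional: J[y] = ∫ sqrt(1 + (y')^2) dx.
Lagrangian L = sqrt(1 + (y')^2) has no explicit y dependence, so ∂L/∂y = 0 and the Euler-Lagrange equation gives
    d/dx( y' / sqrt(1 + (y')^2) ) = 0  ⇒  y' / sqrt(1 + (y')^2) = const.
Hence y' is constant, so y(x) is affine.
Fitting the endpoints (0, -5) and (7, 2):
    slope m = (2 − (-5)) / (7 − 0) = 1,
    intercept c = (-5) − m·0 = -5.
Extremal: y(x) = x - 5.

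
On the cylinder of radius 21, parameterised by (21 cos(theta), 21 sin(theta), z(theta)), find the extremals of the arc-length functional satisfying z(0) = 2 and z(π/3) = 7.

Parameterise the cylinder of radius R = 21 as
    r(θ) = (21 cos θ, 21 sin θ, z(θ)).
The arc-length element is
    ds = sqrt(441 + (dz/dθ)^2) dθ,
so the Lagrangian is L = sqrt(441 + z'^2).
L depends on z' only, not on z or θ, so ∂L/∂z = 0 and
    ∂L/∂z' = z' / sqrt(441 + z'^2).
The Euler-Lagrange equation gives
    d/dθ( z' / sqrt(441 + z'^2) ) = 0,
so z' is constant. Integrating once:
    z(θ) = a θ + b,
a helix on the cylinder (a straight line when the cylinder is unrolled). The constants a, b are determined by the endpoint conditions.
With endpoint conditions z(0) = 2 and z(π/3) = 7: from z(0) = b we get b = 2, and a·π/3 + 2 = 7 gives a = 15/π, so
    z(θ) = (15/π) θ + 2.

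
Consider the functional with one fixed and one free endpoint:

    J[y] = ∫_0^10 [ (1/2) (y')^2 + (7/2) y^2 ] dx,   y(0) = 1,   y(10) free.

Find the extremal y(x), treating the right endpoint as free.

The Lagrangian L = (1/2) (y')^2 + (7/2) y^2 gives
    ∂L/∂y = 7 y,   ∂L/∂y' = y'.
Euler-Lagrange: y'' − 7 y = 0.
With k = sqrt(7), the general solution is
    y(x) = A cosh(sqrt(7) x) + B sinh(sqrt(7) x).
Fixed left endpoint y(0) = 1 ⇒ A = 1.
The right endpoint x = 10 is free, so the natural (transversality) condition is ∂L/∂y' |_{x=10} = 0, i.e. y'(10) = 0.
Compute y'(x) = A k sinh(k x) + B k cosh(k x), so
    y'(10) = A k sinh(k·10) + B k cosh(k·10) = 0
    ⇒ B = −A tanh(k·10) = − tanh(sqrt(7)·10).
Therefore the extremal is
    y(x) = cosh(sqrt(7) x) − tanh(sqrt(7)·10) sinh(sqrt(7) x).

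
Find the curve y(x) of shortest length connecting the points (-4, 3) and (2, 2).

Arc-length functional: J[y] = ∫ sqrt(1 + (y')^2) dx.
Lagrangian L = sqrt(1 + (y')^2) has no explicit y dependence, so ∂L/∂y = 0 and the Euler-Lagrange equation gives
    d/dx( y' / sqrt(1 + (y')^2) ) = 0  ⇒  y' / sqrt(1 + (y')^2) = const.
Hence y' is constant, so y(x) is affine.
Fitting the endpoints (-4, 3) and (2, 2):
    slope m = (2 − 3) / (2 − (-4)) = -1/6,
    intercept c = 3 − m·(-4) = 7/3.
Extremal: y(x) = (-1/6) x + 7/3.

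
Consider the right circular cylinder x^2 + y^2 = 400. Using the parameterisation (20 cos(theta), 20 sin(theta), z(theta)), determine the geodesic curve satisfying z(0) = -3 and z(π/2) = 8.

Parameterise the cylinder of radius R = 20 as
    r(θ) = (20 cos θ, 20 sin θ, z(θ)).
The arc-length element is
    ds = sqrt(400 + (dz/dθ)^2) dθ,
so the Lagrangian is L = sqrt(400 + z'^2).
L depends on z' only, not on z or θ, so ∂L/∂z = 0 and
    ∂L/∂z' = z' / sqrt(400 + z'^2).
The Euler-Lagrange equation gives
    d/dθ( z' / sqrt(400 + z'^2) ) = 0,
so z' is constant. Integrating once:
    z(θ) = a θ + b,
a helix on the cylinder (a straight line when the cylinder is unrolled). The constants a, b are determined by the endpoint conditions.
With endpoint conditions z(0) = -3 and z(π/2) = 8: from z(0) = b we get b = -3, and a·π/2 + -3 = 8 gives a = 22/π, so
    z(θ) = (22/π) θ − 3.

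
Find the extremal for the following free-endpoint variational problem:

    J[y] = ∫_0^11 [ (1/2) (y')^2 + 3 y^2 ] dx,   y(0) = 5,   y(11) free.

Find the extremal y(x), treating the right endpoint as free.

The Lagrangian L = (1/2) (y')^2 + 3 y^2 gives
    ∂L/∂y = 6 y,   ∂L/∂y' = y'.
Euler-Lagrange: y'' − 6 y = 0.
With k = sqrt(6), the general solution is
    y(x) = A cosh(sqrt(6) x) + B sinh(sqrt(6) x).
Fixed left endpoint y(0) = 5 ⇒ A = 5.
The right endpoint x = 11 is free, so the natural (transversality) condition is ∂L/∂y' |_{x=11} = 0, i.e. y'(11) = 0.
Compute y'(x) = A k sinh(k x) + B k cosh(k x), so
    y'(11) = A k sinh(k·11) + B k cosh(k·11) = 0
    ⇒ B = −A tanh(k·11) = − 5 tanh(sqrt(6)·11).
Therefore the extremal is
    y(x) = 5 cosh(sqrt(6) x) − 5 tanh(sqrt(6)·11) sinh(sqrt(6) x).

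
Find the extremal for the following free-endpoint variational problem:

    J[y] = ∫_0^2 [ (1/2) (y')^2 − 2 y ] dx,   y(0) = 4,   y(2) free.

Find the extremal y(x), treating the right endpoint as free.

The Lagrangian L = (1/2) (y')^2 − 2 y gives
    ∂L/∂y = −2,   ∂L/∂y' = y'.
Euler-Lagrange: d/dx(y') − (−2) = 0, i.e. y'' + 2 = 0, so
    y(x) = −(2/2) x^2 + C1 x + C2.
Fixed left endpoint y(0) = 4 ⇒ C2 = 4.
The right endpoint x = 2 is free, so the natural (transversality) condition is ∂L/∂y' |_{x=2} = 0, i.e. y'(2) = 0.
Compute y'(x) = −2 x + C1, so y'(2) = −4 + C1 = 0 ⇒ C1 = 4.
Therefore the extremal is
    y(x) = −x^2 + 4 x + 4.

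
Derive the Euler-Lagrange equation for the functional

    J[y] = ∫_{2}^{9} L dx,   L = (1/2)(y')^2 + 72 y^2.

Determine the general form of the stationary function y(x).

The Lagrangian is L = (1/2)(y')^2 + 72 y^2.
∂L/∂y = 144y.
∂L/∂y' = y'.
The Euler-Lagrange equation d/dx(∂L/∂y') − ∂L/∂y = 0 becomes:
    y'' - 144 y = 0
General solution: y(x) = A e^(12x) + B e^(-12x), where A and B are arbitrary constants fixed by the endpoint conditions.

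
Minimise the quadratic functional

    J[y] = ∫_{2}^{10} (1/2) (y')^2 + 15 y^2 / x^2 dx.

The Lagrangian is L = (1/2) (y')^2 + 15 y^2 / x^2.
Compute ∂L/∂y = 30y/x^2, ∂L/∂y' = y'.
The Euler-Lagrange equation d/dx(∂L/∂y') − ∂L/∂y = 0 reduces to
    y'' − 30/x^2 · y = 0  (x > 0).
Its general solution is
    y(x) = A x^6 + B x^(-5),
with A, B fixed by the endpoint conditions.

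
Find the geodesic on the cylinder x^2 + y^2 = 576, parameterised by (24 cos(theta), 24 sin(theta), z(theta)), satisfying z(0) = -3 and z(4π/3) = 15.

Parameterise the cylinder of radius R = 24 as
    r(θ) = (24 cos θ, 24 sin θ, z(θ)).
The arc-length element is
    ds = sqrt(576 + (dz/dθ)^2) dθ,
so the Lagrangian is L = sqrt(576 + z'^2).
L depends on z' only, not on z or θ, so ∂L/∂z = 0 and
    ∂L/∂z' = z' / sqrt(576 + z'^2).
The Euler-Lagrange equation gives
    d/dθ( z' / sqrt(576 + z'^2) ) = 0,
so z' is constant. Integrating once:
    z(θ) = a θ + b,
a helix on the cylinder (a straight line when the cylinder is unrolled). The constants a, b are determined by the endpoint conditions.
With endpoint conditions z(0) = -3 and z(4π/3) = 15: from z(0) = b we get b = -3, and a·4π/3 + -3 = 15 gives a = 27/(2π), so
    z(θ) = (27/(2π)) θ − 3.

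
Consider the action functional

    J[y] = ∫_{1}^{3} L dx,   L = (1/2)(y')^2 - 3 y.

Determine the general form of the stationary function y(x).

The Lagrangian is L = (1/2)(y')^2 - 3 y.
∂L/∂y = -3.
∂L/∂y' = y'.
The Euler-Lagrange equation d/dx(∂L/∂y') − ∂L/∂y = 0 becomes:
    y'' + 3 = 0
General solution: y(x) = -(3/2) x^2 + A x + B, where A and B are arbitrary constants fixed by the endpoint conditions.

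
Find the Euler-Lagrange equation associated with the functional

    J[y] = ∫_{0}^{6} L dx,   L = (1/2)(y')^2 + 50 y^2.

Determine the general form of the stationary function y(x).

The Lagrangian is L = (1/2)(y')^2 + 50 y^2.
∂L/∂y = 100y.
∂L/∂y' = y'.
The Euler-Lagrange equation d/dx(∂L/∂y') − ∂L/∂y = 0 becomes:
    y'' - 100 y = 0
General solution: y(x) = A e^(10x) + B e^(-10x), where A and B are arbitrary constants fixed by the endpoint conditions.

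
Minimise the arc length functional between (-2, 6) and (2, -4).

Arc-length functional: J[y] = ∫ sqrt(1 + (y')^2) dx.
Lagrangian L = sqrt(1 + (y')^2) has no explicit y dependence, so ∂L/∂y = 0 and the Euler-Lagrange equation gives
    d/dx( y' / sqrt(1 + (y')^2) ) = 0  ⇒  y' / sqrt(1 + (y')^2) = const.
Hence y' is constant, so y(x) is affine.
Fitting the endpoints (-2, 6) and (2, -4):
    slope m = ((-4) − 6) / (2 − (-2)) = -5/2,
    intercept c = 6 − m·(-2) = 1.
Extremal: y(x) = (-5/2) x + 1.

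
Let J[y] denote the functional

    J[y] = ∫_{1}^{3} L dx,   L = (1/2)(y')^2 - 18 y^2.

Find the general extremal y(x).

The Lagrangian is L = (1/2)(y')^2 - 18 y^2.
∂L/∂y = -36y.
∂L/∂y' = y'.
The Euler-Lagrange equation d/dx(∂L/∂y') − ∂L/∂y = 0 becomes:
    y'' + 36 y = 0
General solution: y(x) = A sin(6x) + B cos(6x), where A and B are arbitrary constants fixed by the endpoint conditions.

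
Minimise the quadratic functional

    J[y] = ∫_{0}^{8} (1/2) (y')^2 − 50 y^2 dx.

The Lagrangian is L = (1/2) (y')^2 − 50 y^2.
Compute ∂L/∂y = -100y, ∂L/∂y' = y'.
The Euler-Lagrange equation d/dx(∂L/∂y') − ∂L/∂y = 0 reduces to
    y'' + 100 y = 0.
Its general solution is
    y(x) = A sin(10x) + B cos(10x),
with A, B fixed by the endpoint conditions.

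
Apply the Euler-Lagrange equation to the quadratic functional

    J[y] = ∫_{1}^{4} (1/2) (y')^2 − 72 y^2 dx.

The Lagrangian is L = (1/2) (y')^2 − 72 y^2.
Compute ∂L/∂y = -144y, ∂L/∂y' = y'.
The Euler-Lagrange equation d/dx(∂L/∂y') − ∂L/∂y = 0 reduces to
    y'' + 144 y = 0.
Its general solution is
    y(x) = A sin(12x) + B cos(12x),
with A, B fixed by the endpoint conditions.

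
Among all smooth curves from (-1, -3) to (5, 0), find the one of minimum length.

Arc-length functional: J[y] = ∫ sqrt(1 + (y')^2) dx.
Lagrangian L = sqrt(1 + (y')^2) has no explicit y dependence, so ∂L/∂y = 0 and the Euler-Lagrange equation gives
    d/dx( y' / sqrt(1 + (y')^2) ) = 0  ⇒  y' / sqrt(1 + (y')^2) = const.
Hence y' is constant, so y(x) is affine.
Fitting the endpoints (-1, -3) and (5, 0):
    slope m = (0 − (-3)) / (5 − (-1)) = 1/2,
    intercept c = (-3) − m·(-1) = -5/2.
Extremal: y(x) = (1/2) x - 5/2.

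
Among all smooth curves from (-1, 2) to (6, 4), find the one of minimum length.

Arc-length functional: J[y] = ∫ sqrt(1 + (y')^2) dx.
Lagrangian L = sqrt(1 + (y')^2) has no explicit y dependence, so ∂L/∂y = 0 and the Euler-Lagrange equation gives
    d/dx( y' / sqrt(1 + (y')^2) ) = 0  ⇒  y' / sqrt(1 + (y')^2) = const.
Hence y' is constant, so y(x) is affine.
Fitting the endpoints (-1, 2) and (6, 4):
    slope m = (4 − 2) / (6 − (-1)) = 2/7,
    intercept c = 2 − m·(-1) = 16/7.
Extremal: y(x) = (2/7) x + 16/7.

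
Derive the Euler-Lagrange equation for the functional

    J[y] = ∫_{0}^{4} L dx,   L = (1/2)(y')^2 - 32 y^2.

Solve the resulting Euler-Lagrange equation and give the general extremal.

The Lagrangian is L = (1/2)(y')^2 - 32 y^2.
∂L/∂y = -64y.
∂L/∂y' = y'.
The Euler-Lagrange equation d/dx(∂L/∂y') − ∂L/∂y = 0 becomes:
    y'' + 64 y = 0
General solution: y(x) = A sin(8x) + B cos(8x), where A and B are arbitrary constants fixed by the endpoint conditions.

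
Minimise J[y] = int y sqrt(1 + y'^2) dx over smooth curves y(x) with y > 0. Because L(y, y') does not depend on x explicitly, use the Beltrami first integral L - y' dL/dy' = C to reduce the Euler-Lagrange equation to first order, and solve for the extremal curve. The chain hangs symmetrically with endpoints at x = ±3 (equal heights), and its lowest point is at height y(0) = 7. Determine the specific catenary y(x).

The Lagrangian L(y, y') = y sqrt(1 + y'^2) has no explicit x dependence, so the Beltrami identity applies:
    L − y' ∂L/∂y' = C.
Compute ∂L/∂y' = y · y' / sqrt(1 + y'^2). Then
    L − y' ∂L/∂y'
    = y sqrt(1 + y'^2) − y · y'^2 / sqrt(1 + y'^2)
    = y (1 + y'^2 − y'^2) / sqrt(1 + y'^2)
    = y / sqrt(1 + y'^2) = C.
Squaring gives y^2 = C^2 (1 + y'^2), i.e.
    y'^2 = y^2 / C^2 − 1.
Separating variables,
    dy / sqrt(y^2 − C^2) = dx / C,
and integrating gives arccosh(y / C) = (x − a)/C, so
    y(x) = C cosh((x − a)/C),
the catenary. The constants C and a are fixed by the two endpoint conditions (and, for the hanging-chain problem, the length constraint selects C).
Now fit the given data. The endpoints x = ±3 are symmetric at equal height, so the catenary is even about its minimum: a = 0 and y(x) = C cosh(x/C). The lowest point is y(0) = C cosh(0) = C, and we are told y(0) = 7, so C = 7. Therefore
    y(x) = 7 cosh(x/7),
and at the endpoints
    y(±3) = 7 cosh(3/7).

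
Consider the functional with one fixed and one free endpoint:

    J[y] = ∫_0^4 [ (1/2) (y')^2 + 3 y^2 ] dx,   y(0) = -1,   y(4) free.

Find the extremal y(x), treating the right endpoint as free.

The Lagrangian L = (1/2) (y')^2 + 3 y^2 gives
    ∂L/∂y = 6 y,   ∂L/∂y' = y'.
Euler-Lagrange: y'' − 6 y = 0.
With k = sqrt(6), the general solution is
    y(x) = A cosh(sqrt(6) x) + B sinh(sqrt(6) x).
Fixed left endpoint y(0) = -1 ⇒ A = -1.
The right endpoint x = 4 is free, so the natural (transversality) condition is ∂L/∂y' |_{x=4} = 0, i.e. y'(4) = 0.
Compute y'(x) = A k sinh(k x) + B k cosh(k x), so
    y'(4) = A k sinh(k·4) + B k cosh(k·4) = 0
    ⇒ B = −A tanh(k·4) = tanh(sqrt(6)·4).
Therefore the extremal is
    y(x) = −cosh(sqrt(6) x) + tanh(sqrt(6)·4) sinh(sqrt(6) x).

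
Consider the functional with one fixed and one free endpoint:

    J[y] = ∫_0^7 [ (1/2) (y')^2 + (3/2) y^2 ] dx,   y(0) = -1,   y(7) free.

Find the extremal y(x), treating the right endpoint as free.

The Lagrangian L = (1/2) (y')^2 + (3/2) y^2 gives
    ∂L/∂y = 3 y,   ∂L/∂y' = y'.
Euler-Lagrange: y'' − 3 y = 0.
With k = sqrt(3), the general solution is
    y(x) = A cosh(sqrt(3) x) + B sinh(sqrt(3) x).
Fixed left endpoint y(0) = -1 ⇒ A = -1.
The right endpoint x = 7 is free, so the natural (transversality) condition is ∂L/∂y' |_{x=7} = 0, i.e. y'(7) = 0.
Compute y'(x) = A k sinh(k x) + B k cosh(k x), so
    y'(7) = A k sinh(k·7) + B k cosh(k·7) = 0
    ⇒ B = −A tanh(k·7) = tanh(sqrt(3)·7).
Therefore the extremal is
    y(x) = −cosh(sqrt(3) x) + tanh(sqrt(3)·7) sinh(sqrt(3) x).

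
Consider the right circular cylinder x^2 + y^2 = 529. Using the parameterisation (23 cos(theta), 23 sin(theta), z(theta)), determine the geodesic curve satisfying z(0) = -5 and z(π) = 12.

Parameterise the cylinder of radius R = 23 as
    r(θ) = (23 cos θ, 23 sin θ, z(θ)).
The arc-length element is
    ds = sqrt(529 + (dz/dθ)^2) dθ,
so the Lagrangian is L = sqrt(529 + z'^2).
L depends on z' only, not on z or θ, so ∂L/∂z = 0 and
    ∂L/∂z' = z' / sqrt(529 + z'^2).
The Euler-Lagrange equation gives
    d/dθ( z' / sqrt(529 + z'^2) ) = 0,
so z' is constant. Integrating once:
    z(θ) = a θ + b,
a helix on the cylinder (a straight line when the cylinder is unrolled). The constants a, b are determined by the endpoint conditions.
With endpoint conditions z(0) = -5 and z(π) = 12: from z(0) = b we get b = -5, and a·π + -5 = 12 gives a = 17/π, so
    z(θ) = (17/π) θ − 5.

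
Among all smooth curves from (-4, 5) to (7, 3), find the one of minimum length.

Arc-length functional: J[y] = ∫ sqrt(1 + (y')^2) dx.
Lagrangian L = sqrt(1 + (y')^2) has no explicit y dependence, so ∂L/∂y = 0 and the Euler-Lagrange equation gives
    d/dx( y' / sqrt(1 + (y')^2) ) = 0  ⇒  y' / sqrt(1 + (y')^2) = const.
Hence y' is constant, so y(x) is affine.
Fitting the endpoints (-4, 5) and (7, 3):
    slope m = (3 − 5) / (7 − (-4)) = -2/11,
    intercept c = 5 − m·(-4) = 47/11.
Extremal: y(x) = (-2/11) x + 47/11.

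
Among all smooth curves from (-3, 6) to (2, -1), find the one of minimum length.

Arc-length functional: J[y] = ∫ sqrt(1 + (y')^2) dx.
Lagrangian L = sqrt(1 + (y')^2) has no explicit y dependence, so ∂L/∂y = 0 and the Euler-Lagrange equation gives
    d/dx( y' / sqrt(1 + (y')^2) ) = 0  ⇒  y' / sqrt(1 + (y')^2) = const.
Hence y' is constant, so y(x) is affine.
Fitting the endpoints (-3, 6) and (2, -1):
    slope m = ((-1) − 6) / (2 − (-3)) = -7/5,
    intercept c = 6 − m·(-3) = 9/5.
Extremal: y(x) = (-7/5) x + 9/5.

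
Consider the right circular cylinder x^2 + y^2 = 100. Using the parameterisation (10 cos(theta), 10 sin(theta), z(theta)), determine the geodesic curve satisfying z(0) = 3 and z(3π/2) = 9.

Parameterise the cylinder of radius R = 10 as
    r(θ) = (10 cos θ, 10 sin θ, z(θ)).
The arc-length element is
    ds = sqrt(100 + (dz/dθ)^2) dθ,
so the Lagrangian is L = sqrt(100 + z'^2).
L depends on z' only, not on z or θ, so ∂L/∂z = 0 and
    ∂L/∂z' = z' / sqrt(100 + z'^2).
The Euler-Lagrange equation gives
    d/dθ( z' / sqrt(100 + z'^2) ) = 0,
so z' is constant. Integrating once:
    z(θ) = a θ + b,
a helix on the cylinder (a straight line when the cylinder is unrolled). The constants a, b are determined by the endpoint conditions.
With endpoint conditions z(0) = 3 and z(3π/2) = 9: from z(0) = b we get b = 3, and a·3π/2 + 3 = 9 gives a = 4/π, so
    z(θ) = (4/π) θ + 3.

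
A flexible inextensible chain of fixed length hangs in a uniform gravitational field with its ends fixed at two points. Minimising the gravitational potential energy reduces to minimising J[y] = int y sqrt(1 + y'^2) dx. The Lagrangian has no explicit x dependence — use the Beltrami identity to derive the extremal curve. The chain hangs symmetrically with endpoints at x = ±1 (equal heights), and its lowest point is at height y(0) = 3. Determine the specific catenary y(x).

The Lagrangian L(y, y') = y sqrt(1 + y'^2) has no explicit x dependence, so the Beltrami identity applies:
    L − y' ∂L/∂y' = C.
Compute ∂L/∂y' = y · y' / sqrt(1 + y'^2). Then
    L − y' ∂L/∂y'
    = y sqrt(1 + y'^2) − y · y'^2 / sqrt(1 + y'^2)
    = y (1 + y'^2 − y'^2) / sqrt(1 + y'^2)
    = y / sqrt(1 + y'^2) = C.
Squaring gives y^2 = C^2 (1 + y'^2), i.e.
    y'^2 = y^2 / C^2 − 1.
Separating variables,
    dy / sqrt(y^2 − C^2) = dx / C,
and integrating gives arccosh(y / C) = (x − a)/C, so
    y(x) = C cosh((x − a)/C),
the catenary. The constants C and a are fixed by the two endpoint conditions (and, for the hanging-chain problem, the length constraint selects C).
Now fit the given data. The endpoints x = ±1 are symmetric at equal height, so the catenary is even about its minimum: a = 0 and y(x) = C cosh(x/C). The lowest point is y(0) = C cosh(0) = C, and we are told y(0) = 3, so C = 3. Therefore
    y(x) = 3 cosh(x/3),
and at the endpoints
    y(±1) = 3 cosh(1/3).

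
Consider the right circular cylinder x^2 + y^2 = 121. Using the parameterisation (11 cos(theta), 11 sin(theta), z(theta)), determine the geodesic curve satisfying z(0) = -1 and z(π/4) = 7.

Parameterise the cylinder of radius R = 11 as
    r(θ) = (11 cos θ, 11 sin θ, z(θ)).
The arc-length element is
    ds = sqrt(121 + (dz/dθ)^2) dθ,
so the Lagrangian is L = sqrt(121 + z'^2).
L depends on z' only, not on z or θ, so ∂L/∂z = 0 and
    ∂L/∂z' = z' / sqrt(121 + z'^2).
The Euler-Lagrange equation gives
    d/dθ( z' / sqrt(121 + z'^2) ) = 0,
so z' is constant. Integrating once:
    z(θ) = a θ + b,
a helix on the cylinder (a straight line when the cylinder is unrolled). The constants a, b are determined by the endpoint conditions.
With endpoint conditions z(0) = -1 and z(π/4) = 7: from z(0) = b we get b = -1, and a·π/4 + -1 = 7 gives a = 32/π, so
    z(θ) = (32/π) θ − 1.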